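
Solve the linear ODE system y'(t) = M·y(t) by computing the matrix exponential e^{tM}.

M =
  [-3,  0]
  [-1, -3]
e^{tM} =
  [exp(-3*t), 0]
  [-t*exp(-3*t), exp(-3*t)]

Strategy: write M = P · J · P⁻¹ where J is a Jordan canonical form, so e^{tM} = P · e^{tJ} · P⁻¹, and e^{tJ} can be computed block-by-block.

M has Jordan form
J =
  [-3,  1]
  [ 0, -3]
(up to reordering of blocks).

Per-block formulas:
  For a 2×2 Jordan block J_2(-3): exp(t · J_2(-3)) = e^(-3t)·(I + t·N), where N is the 2×2 nilpotent shift.

After assembling e^{tJ} and conjugating by P, we get:

e^{tM} =
  [exp(-3*t), 0]
  [-t*exp(-3*t), exp(-3*t)]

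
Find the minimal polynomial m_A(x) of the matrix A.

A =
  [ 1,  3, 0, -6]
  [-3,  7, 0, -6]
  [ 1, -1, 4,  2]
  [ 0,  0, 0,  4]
x^2 - 8*x + 16

The characteristic polynomial is χ_A(x) = (x - 4)^4, so the eigenvalues are known. The minimal polynomial is
  m_A(x) = Π_λ (x − λ)^{k_λ}
where k_λ is the size of the *largest* Jordan block for λ (equivalently, the smallest k with (A − λI)^k v = 0 for every generalised eigenvector v of λ).

  λ = 4: largest Jordan block has size 2, contributing (x − 4)^2

So m_A(x) = (x - 4)^2 = x^2 - 8*x + 16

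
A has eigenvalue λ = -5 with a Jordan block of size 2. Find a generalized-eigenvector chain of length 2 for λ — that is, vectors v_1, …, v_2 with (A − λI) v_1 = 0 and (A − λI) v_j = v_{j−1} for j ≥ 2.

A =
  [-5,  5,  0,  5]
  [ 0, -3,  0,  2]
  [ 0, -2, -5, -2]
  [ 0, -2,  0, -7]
A Jordan chain for λ = -5 of length 2:
v_1 = (5, 2, -2, -2)ᵀ
v_2 = (0, 1, 0, 0)ᵀ

Let N = A − (-5)·I. We want v_2 with N^2 v_2 = 0 but N^1 v_2 ≠ 0; then v_{j-1} := N · v_j for j = 2, …, 2.

Pick v_2 = (0, 1, 0, 0)ᵀ.
Then v_1 = N · v_2 = (5, 2, -2, -2)ᵀ.

Sanity check: (A − (-5)·I) v_1 = (0, 0, 0, 0)ᵀ = 0. ✓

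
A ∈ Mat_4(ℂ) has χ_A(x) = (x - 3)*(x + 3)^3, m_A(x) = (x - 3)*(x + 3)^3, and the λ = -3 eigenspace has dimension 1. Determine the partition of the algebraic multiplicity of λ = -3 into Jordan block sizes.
Block sizes for λ = -3: [3]

Step 1 — from the characteristic polynomial, algebraic multiplicity of λ = -3 is 3. From dim ker(A − (-3)·I) = 1, there are exactly 1 Jordan blocks for λ = -3.
Step 2 — from the minimal polynomial, the factor (x + 3)^3 tells us the largest block for λ = -3 has size 3.
Step 3 — with total size 3, 1 blocks, and largest block 3, the block sizes (in nonincreasing order) are [3].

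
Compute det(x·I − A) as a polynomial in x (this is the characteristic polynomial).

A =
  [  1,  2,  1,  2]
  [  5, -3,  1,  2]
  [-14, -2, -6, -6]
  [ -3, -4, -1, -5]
x^4 + 13*x^3 + 63*x^2 + 135*x + 108

Expanding det(x·I − A) (e.g. by cofactor expansion or by noting that A is similar to its Jordan form J, which has the same characteristic polynomial as A) gives
  χ_A(x) = x^4 + 13*x^3 + 63*x^2 + 135*x + 108
which factors as (x + 3)^3*(x + 4). The eigenvalues (with algebraic multiplicities) are λ = -4 with multiplicity 1, λ = -3 with multiplicity 3.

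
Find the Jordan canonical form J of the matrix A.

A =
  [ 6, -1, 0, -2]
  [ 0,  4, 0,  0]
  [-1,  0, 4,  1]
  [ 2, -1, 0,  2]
J_2(4) ⊕ J_2(4)

The characteristic polynomial is
  det(x·I − A) = x^4 - 16*x^3 + 96*x^2 - 256*x + 256 = (x - 4)^4

Eigenvalues and multiplicities (the geometric multiplicity of λ is n − rank(A − λI), which equals the number of Jordan blocks for λ):
  λ = 4: algebraic multiplicity = 4, geometric multiplicity = 2

Determining the block sizes for each eigenvalue:
  λ = 4: with am = 4 and gm = 2, the partition is not yet determined (e.g. several partitions of 4 into 2 parts exist). Let N = A − (4)·I. Computing rank(N^1) = 2, rank(N^2) = 0; the number of blocks of size ≥ j is rank(N^{j−1}) − rank(N^j), giving [2, 2]. So we have 2 block(s) of size 2 → block sizes [2, 2]

Assembling the blocks gives a Jordan form
J =
  [4, 1, 0, 0]
  [0, 4, 0, 0]
  [0, 0, 4, 1]
  [0, 0, 0, 4]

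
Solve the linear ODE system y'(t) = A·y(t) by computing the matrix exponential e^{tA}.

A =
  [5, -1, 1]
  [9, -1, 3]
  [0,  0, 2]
e^{tA} =
  [3*t*exp(2*t) + exp(2*t), -t*exp(2*t), t*exp(2*t)]
  [9*t*exp(2*t), -3*t*exp(2*t) + exp(2*t), 3*t*exp(2*t)]
  [0, 0, exp(2*t)]

Strategy: write A = P · J · P⁻¹ where J is a Jordan canonical form, so e^{tA} = P · e^{tJ} · P⁻¹, and e^{tJ} can be computed block-by-block.

A has Jordan form
J =
  [2, 1, 0]
  [0, 2, 0]
  [0, 0, 2]
(up to reordering of blocks).

Per-block formulas:
  For a 1×1 block at λ = 2: exp(t · [2]) = [e^(2t)].
  For a 2×2 Jordan block J_2(2): exp(t · J_2(2)) = e^(2t)·(I + t·N), where N is the 2×2 nilpotent shift.

After assembling e^{tJ} and conjugating by P, we get:

e^{tA} =
  [3*t*exp(2*t) + exp(2*t), -t*exp(2*t), t*exp(2*t)]
  [9*t*exp(2*t), -3*t*exp(2*t) + exp(2*t), 3*t*exp(2*t)]
  [0, 0, exp(2*t)]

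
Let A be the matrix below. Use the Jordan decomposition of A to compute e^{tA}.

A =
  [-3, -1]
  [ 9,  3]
e^{tA} =
  [1 - 3*t, -t]
  [9*t, 3*t + 1]

Strategy: write A = P · J · P⁻¹ where J is a Jordan canonical form, so e^{tA} = P · e^{tJ} · P⁻¹, and e^{tJ} can be computed block-by-block.

A has Jordan form
J =
  [0, 1]
  [0, 0]
(up to reordering of blocks).

Per-block formulas:
  For a 2×2 Jordan block J_2(0): exp(t · J_2(0)) = e^(0t)·(I + t·N), where N is the 2×2 nilpotent shift.

After assembling e^{tJ} and conjugating by P, we get:

e^{tA} =
  [1 - 3*t, -t]
  [9*t, 3*t + 1]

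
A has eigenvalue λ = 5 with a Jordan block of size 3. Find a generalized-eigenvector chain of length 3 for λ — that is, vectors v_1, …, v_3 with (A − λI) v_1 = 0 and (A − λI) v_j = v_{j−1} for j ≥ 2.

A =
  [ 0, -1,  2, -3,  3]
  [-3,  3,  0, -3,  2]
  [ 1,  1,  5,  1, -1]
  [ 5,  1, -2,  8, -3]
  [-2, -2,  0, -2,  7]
A Jordan chain for λ = 5 of length 3:
v_1 = (1, 2, -1, -1, 2)ᵀ
v_2 = (-1, -3, 1, 1, -2)ᵀ
v_3 = (1, 0, 2, 0, 0)ᵀ

Let N = A − (5)·I. We want v_3 with N^3 v_3 = 0 but N^2 v_3 ≠ 0; then v_{j-1} := N · v_j for j = 3, …, 2.

Pick v_3 = (1, 0, 2, 0, 0)ᵀ.
Then v_2 = N · v_3 = (-1, -3, 1, 1, -2)ᵀ.
Then v_1 = N · v_2 = (1, 2, -1, -1, 2)ᵀ.

Sanity check: (A − (5)·I) v_1 = (0, 0, 0, 0, 0)ᵀ = 0. ✓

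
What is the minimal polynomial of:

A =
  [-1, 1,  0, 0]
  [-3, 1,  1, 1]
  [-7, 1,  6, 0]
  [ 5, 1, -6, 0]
x^4 - 6*x^3

The characteristic polynomial is χ_A(x) = x^3*(x - 6), so the eigenvalues are known. The minimal polynomial is
  m_A(x) = Π_λ (x − λ)^{k_λ}
where k_λ is the size of the *largest* Jordan block for λ (equivalently, the smallest k with (A − λI)^k v = 0 for every generalised eigenvector v of λ).

  λ = 0: largest Jordan block has size 3, contributing (x − 0)^3
  λ = 6: largest Jordan block has size 1, contributing (x − 6)

So m_A(x) = x^3*(x - 6) = x^4 - 6*x^3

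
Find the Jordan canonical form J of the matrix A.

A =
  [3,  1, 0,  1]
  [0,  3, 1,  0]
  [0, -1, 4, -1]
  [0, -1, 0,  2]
J_3(3) ⊕ J_1(3)

The characteristic polynomial is
  det(x·I − A) = x^4 - 12*x^3 + 54*x^2 - 108*x + 81 = (x - 3)^4

Eigenvalues and multiplicities (the geometric multiplicity of λ is n − rank(A − λI), which equals the number of Jordan blocks for λ):
  λ = 3: algebraic multiplicity = 4, geometric multiplicity = 2

Determining the block sizes for each eigenvalue:
  λ = 3: with am = 4 and gm = 2, the partition is not yet determined (e.g. several partitions of 4 into 2 parts exist). Let N = A − (3)·I. Computing rank(N^1) = 2, rank(N^2) = 1, rank(N^3) = 0; the number of blocks of size ≥ j is rank(N^{j−1}) − rank(N^j), giving [2, 1, 1]. So we have 1 block(s) of size 3, 1 block(s) of size 1 → block sizes [3, 1]

Assembling the blocks gives a Jordan form
J =
  [3, 1, 0, 0]
  [0, 3, 1, 0]
  [0, 0, 3, 0]
  [0, 0, 0, 3]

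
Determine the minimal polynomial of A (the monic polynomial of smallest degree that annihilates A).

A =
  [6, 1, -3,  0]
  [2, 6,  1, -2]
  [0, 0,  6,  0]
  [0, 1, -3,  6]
x^3 - 18*x^2 + 108*x - 216

The characteristic polynomial is χ_A(x) = (x - 6)^4, so the eigenvalues are known. The minimal polynomial is
  m_A(x) = Π_λ (x − λ)^{k_λ}
where k_λ is the size of the *largest* Jordan block for λ (equivalently, the smallest k with (A − λI)^k v = 0 for every generalised eigenvector v of λ).

  λ = 6: largest Jordan block has size 3, contributing (x − 6)^3

So m_A(x) = (x - 6)^3 = x^3 - 18*x^2 + 108*x - 216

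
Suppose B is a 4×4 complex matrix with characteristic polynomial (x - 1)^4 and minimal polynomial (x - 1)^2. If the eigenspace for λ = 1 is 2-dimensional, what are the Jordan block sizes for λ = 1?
Block sizes for λ = 1: [2, 2]

Step 1 — from the characteristic polynomial, algebraic multiplicity of λ = 1 is 4. From dim ker(B − (1)·I) = 2, there are exactly 2 Jordan blocks for λ = 1.
Step 2 — from the minimal polynomial, the factor (x − 1)^2 tells us the largest block for λ = 1 has size 2.
Step 3 — with total size 4, 2 blocks, and largest block 2, the block sizes (in nonincreasing order) are [2, 2].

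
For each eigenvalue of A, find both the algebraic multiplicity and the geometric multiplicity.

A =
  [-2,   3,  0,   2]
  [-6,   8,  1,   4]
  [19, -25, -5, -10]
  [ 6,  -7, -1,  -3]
λ = -1: alg = 3, geom = 1; λ = 1: alg = 1, geom = 1

Step 1 — factor the characteristic polynomial to read off the algebraic multiplicities:
  χ_A(x) = (x - 1)*(x + 1)^3

Step 2 — compute geometric multiplicities via the rank-nullity identity g(λ) = n − rank(A − λI):
  rank(A − (-1)·I) = 3, so dim ker(A − (-1)·I) = n − 3 = 1
  rank(A − (1)·I) = 3, so dim ker(A − (1)·I) = n − 3 = 1

Summary:
  λ = -1: algebraic multiplicity = 3, geometric multiplicity = 1
  λ = 1: algebraic multiplicity = 1, geometric multiplicity = 1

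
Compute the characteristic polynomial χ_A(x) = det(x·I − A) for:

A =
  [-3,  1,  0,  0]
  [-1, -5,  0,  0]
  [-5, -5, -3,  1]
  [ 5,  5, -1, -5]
x^4 + 16*x^3 + 96*x^2 + 256*x + 256

Expanding det(x·I − A) (e.g. by cofactor expansion or by noting that A is similar to its Jordan form J, which has the same characteristic polynomial as A) gives
  χ_A(x) = x^4 + 16*x^3 + 96*x^2 + 256*x + 256
which factors as (x + 4)^4. The eigenvalues (with algebraic multiplicities) are λ = -4 with multiplicity 4.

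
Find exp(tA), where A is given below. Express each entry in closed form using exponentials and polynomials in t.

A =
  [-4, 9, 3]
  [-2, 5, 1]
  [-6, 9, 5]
e^{tA} =
  [-6*t*exp(2*t) + exp(2*t), 9*t*exp(2*t), 3*t*exp(2*t)]
  [-2*t*exp(2*t), 3*t*exp(2*t) + exp(2*t), t*exp(2*t)]
  [-6*t*exp(2*t), 9*t*exp(2*t), 3*t*exp(2*t) + exp(2*t)]

Strategy: write A = P · J · P⁻¹ where J is a Jordan canonical form, so e^{tA} = P · e^{tJ} · P⁻¹, and e^{tJ} can be computed block-by-block.

A has Jordan form
J =
  [2, 1, 0]
  [0, 2, 0]
  [0, 0, 2]
(up to reordering of blocks).

Per-block formulas:
  For a 2×2 Jordan block J_2(2): exp(t · J_2(2)) = e^(2t)·(I + t·N), where N is the 2×2 nilpotent shift.
  For a 1×1 block at λ = 2: exp(t · [2]) = [e^(2t)].

After assembling e^{tJ} and conjugating by P, we get:

e^{tA} =
  [-6*t*exp(2*t) + exp(2*t), 9*t*exp(2*t), 3*t*exp(2*t)]
  [-2*t*exp(2*t), 3*t*exp(2*t) + exp(2*t), t*exp(2*t)]
  [-6*t*exp(2*t), 9*t*exp(2*t), 3*t*exp(2*t) + exp(2*t)]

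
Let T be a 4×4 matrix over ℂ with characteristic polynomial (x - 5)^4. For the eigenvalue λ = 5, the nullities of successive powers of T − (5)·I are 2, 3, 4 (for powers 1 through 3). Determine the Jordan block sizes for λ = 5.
Block sizes for λ = 5: [3, 1]

From the dimensions of kernels of powers, the number of Jordan blocks of size at least j is d_j − d_{j−1} where d_j = dim ker(N^j) (with d_0 = 0). Computing the differences gives [2, 1, 1].
The number of blocks of size exactly k is (#blocks of size ≥ k) − (#blocks of size ≥ k + 1), so the partition is: 1 block(s) of size 1, 1 block(s) of size 3.
In nonincreasing order the block sizes are [3, 1].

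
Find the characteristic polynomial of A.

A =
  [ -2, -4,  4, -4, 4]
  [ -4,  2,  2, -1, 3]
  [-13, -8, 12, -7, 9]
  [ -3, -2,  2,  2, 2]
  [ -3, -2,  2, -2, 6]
x^5 - 20*x^4 + 160*x^3 - 640*x^2 + 1280*x - 1024

Expanding det(x·I − A) (e.g. by cofactor expansion or by noting that A is similar to its Jordan form J, which has the same characteristic polynomial as A) gives
  χ_A(x) = x^5 - 20*x^4 + 160*x^3 - 640*x^2 + 1280*x - 1024
which factors as (x - 4)^5. The eigenvalues (with algebraic multiplicities) are λ = 4 with multiplicity 5.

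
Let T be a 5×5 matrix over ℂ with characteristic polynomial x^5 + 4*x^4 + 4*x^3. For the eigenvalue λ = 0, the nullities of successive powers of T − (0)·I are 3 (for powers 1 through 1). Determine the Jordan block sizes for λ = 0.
Block sizes for λ = 0: [1, 1, 1]

From the dimensions of kernels of powers, the number of Jordan blocks of size at least j is d_j − d_{j−1} where d_j = dim ker(N^j) (with d_0 = 0). Computing the differences gives [3].
The number of blocks of size exactly k is (#blocks of size ≥ k) − (#blocks of size ≥ k + 1), so the partition is: 3 block(s) of size 1.
In nonincreasing order the block sizes are [1, 1, 1].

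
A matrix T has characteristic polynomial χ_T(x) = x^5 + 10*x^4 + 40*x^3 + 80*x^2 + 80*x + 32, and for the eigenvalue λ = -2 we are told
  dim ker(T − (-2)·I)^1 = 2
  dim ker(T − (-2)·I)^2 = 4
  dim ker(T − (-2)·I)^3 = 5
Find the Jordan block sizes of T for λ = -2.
Block sizes for λ = -2: [3, 2]

From the dimensions of kernels of powers, the number of Jordan blocks of size at least j is d_j − d_{j−1} where d_j = dim ker(N^j) (with d_0 = 0). Computing the differences gives [2, 2, 1].
The number of blocks of size exactly k is (#blocks of size ≥ k) − (#blocks of size ≥ k + 1), so the partition is: 1 block(s) of size 2, 1 block(s) of size 3.
In nonincreasing order the block sizes are [3, 2].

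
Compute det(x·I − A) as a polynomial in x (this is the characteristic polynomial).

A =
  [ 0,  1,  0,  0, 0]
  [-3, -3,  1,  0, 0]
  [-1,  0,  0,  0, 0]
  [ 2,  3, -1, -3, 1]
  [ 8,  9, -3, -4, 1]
x^5 + 5*x^4 + 10*x^3 + 10*x^2 + 5*x + 1

Expanding det(x·I − A) (e.g. by cofactor expansion or by noting that A is similar to its Jordan form J, which has the same characteristic polynomial as A) gives
  χ_A(x) = x^5 + 5*x^4 + 10*x^3 + 10*x^2 + 5*x + 1
which factors as (x + 1)^5. The eigenvalues (with algebraic multiplicities) are λ = -1 with multiplicity 5.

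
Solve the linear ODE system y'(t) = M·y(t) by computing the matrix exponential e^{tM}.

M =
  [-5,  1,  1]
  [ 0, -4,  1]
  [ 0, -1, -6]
e^{tM} =
  [exp(-5*t), t*exp(-5*t), t*exp(-5*t)]
  [0, t*exp(-5*t) + exp(-5*t), t*exp(-5*t)]
  [0, -t*exp(-5*t), -t*exp(-5*t) + exp(-5*t)]

Strategy: write M = P · J · P⁻¹ where J is a Jordan canonical form, so e^{tM} = P · e^{tJ} · P⁻¹, and e^{tJ} can be computed block-by-block.

M has Jordan form
J =
  [-5,  1,  0]
  [ 0, -5,  0]
  [ 0,  0, -5]
(up to reordering of blocks).

Per-block formulas:
  For a 2×2 Jordan block J_2(-5): exp(t · J_2(-5)) = e^(-5t)·(I + t·N), where N is the 2×2 nilpotent shift.
  For a 1×1 block at λ = -5: exp(t · [-5]) = [e^(-5t)].

After assembling e^{tJ} and conjugating by P, we get:

e^{tM} =
  [exp(-5*t), t*exp(-5*t), t*exp(-5*t)]
  [0, t*exp(-5*t) + exp(-5*t), t*exp(-5*t)]
  [0, -t*exp(-5*t), -t*exp(-5*t) + exp(-5*t)]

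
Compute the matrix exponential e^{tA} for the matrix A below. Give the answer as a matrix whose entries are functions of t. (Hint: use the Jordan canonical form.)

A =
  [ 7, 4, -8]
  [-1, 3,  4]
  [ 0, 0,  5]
e^{tA} =
  [2*t*exp(5*t) + exp(5*t), 4*t*exp(5*t), -8*t*exp(5*t)]
  [-t*exp(5*t), -2*t*exp(5*t) + exp(5*t), 4*t*exp(5*t)]
  [0, 0, exp(5*t)]

Strategy: write A = P · J · P⁻¹ where J is a Jordan canonical form, so e^{tA} = P · e^{tJ} · P⁻¹, and e^{tJ} can be computed block-by-block.

A has Jordan form
J =
  [5, 1, 0]
  [0, 5, 0]
  [0, 0, 5]
(up to reordering of blocks).

Per-block formulas:
  For a 2×2 Jordan block J_2(5): exp(t · J_2(5)) = e^(5t)·(I + t·N), where N is the 2×2 nilpotent shift.
  For a 1×1 block at λ = 5: exp(t · [5]) = [e^(5t)].

After assembling e^{tJ} and conjugating by P, we get:

e^{tA} =
  [2*t*exp(5*t) + exp(5*t), 4*t*exp(5*t), -8*t*exp(5*t)]
  [-t*exp(5*t), -2*t*exp(5*t) + exp(5*t), 4*t*exp(5*t)]
  [0, 0, exp(5*t)]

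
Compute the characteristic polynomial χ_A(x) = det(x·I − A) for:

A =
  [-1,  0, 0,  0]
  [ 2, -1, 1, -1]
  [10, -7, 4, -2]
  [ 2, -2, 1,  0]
x^4 - 2*x^3 + 2*x - 1

Expanding det(x·I − A) (e.g. by cofactor expansion or by noting that A is similar to its Jordan form J, which has the same characteristic polynomial as A) gives
  χ_A(x) = x^4 - 2*x^3 + 2*x - 1
which factors as (x - 1)^3*(x + 1). The eigenvalues (with algebraic multiplicities) are λ = -1 with multiplicity 1, λ = 1 with multiplicity 3.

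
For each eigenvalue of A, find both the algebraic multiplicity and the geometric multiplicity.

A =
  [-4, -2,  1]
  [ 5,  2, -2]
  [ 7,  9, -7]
λ = -3: alg = 3, geom = 1

Step 1 — factor the characteristic polynomial to read off the algebraic multiplicities:
  χ_A(x) = (x + 3)^3

Step 2 — compute geometric multiplicities via the rank-nullity identity g(λ) = n − rank(A − λI):
  rank(A − (-3)·I) = 2, so dim ker(A − (-3)·I) = n − 2 = 1

Summary:
  λ = -3: algebraic multiplicity = 3, geometric multiplicity = 1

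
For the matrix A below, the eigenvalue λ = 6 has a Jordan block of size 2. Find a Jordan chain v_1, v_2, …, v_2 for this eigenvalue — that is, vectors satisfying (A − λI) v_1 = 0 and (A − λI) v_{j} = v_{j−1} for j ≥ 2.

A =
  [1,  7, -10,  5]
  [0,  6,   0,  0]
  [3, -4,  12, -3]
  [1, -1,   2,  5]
A Jordan chain for λ = 6 of length 2:
v_1 = (-5, 0, 3, 1)ᵀ
v_2 = (1, 0, 0, 0)ᵀ

Let N = A − (6)·I. We want v_2 with N^2 v_2 = 0 but N^1 v_2 ≠ 0; then v_{j-1} := N · v_j for j = 2, …, 2.

Pick v_2 = (1, 0, 0, 0)ᵀ.
Then v_1 = N · v_2 = (-5, 0, 3, 1)ᵀ.

Sanity check: (A − (6)·I) v_1 = (0, 0, 0, 0)ᵀ = 0. ✓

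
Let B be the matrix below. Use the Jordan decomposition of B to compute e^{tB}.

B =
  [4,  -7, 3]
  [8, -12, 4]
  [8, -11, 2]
e^{tB} =
  [2*t^2*exp(-2*t) + 6*t*exp(-2*t) + exp(-2*t), -5*t^2*exp(-2*t)/2 - 7*t*exp(-2*t), t^2*exp(-2*t) + 3*t*exp(-2*t)]
  [8*t*exp(-2*t), -10*t*exp(-2*t) + exp(-2*t), 4*t*exp(-2*t)]
  [-4*t^2*exp(-2*t) + 8*t*exp(-2*t), 5*t^2*exp(-2*t) - 11*t*exp(-2*t), -2*t^2*exp(-2*t) + 4*t*exp(-2*t) + exp(-2*t)]

Strategy: write B = P · J · P⁻¹ where J is a Jordan canonical form, so e^{tB} = P · e^{tJ} · P⁻¹, and e^{tJ} can be computed block-by-block.

B has Jordan form
J =
  [-2,  1,  0]
  [ 0, -2,  1]
  [ 0,  0, -2]
(up to reordering of blocks).

Per-block formulas:
  For a 3×3 Jordan block J_3(-2): exp(t · J_3(-2)) = e^(-2t)·(I + t·N + (t^2/2)·N^2), where N is the 3×3 nilpotent shift.

After assembling e^{tJ} and conjugating by P, we get:

e^{tB} =
  [2*t^2*exp(-2*t) + 6*t*exp(-2*t) + exp(-2*t), -5*t^2*exp(-2*t)/2 - 7*t*exp(-2*t), t^2*exp(-2*t) + 3*t*exp(-2*t)]
  [8*t*exp(-2*t), -10*t*exp(-2*t) + exp(-2*t), 4*t*exp(-2*t)]
  [-4*t^2*exp(-2*t) + 8*t*exp(-2*t), 5*t^2*exp(-2*t) - 11*t*exp(-2*t), -2*t^2*exp(-2*t) + 4*t*exp(-2*t) + exp(-2*t)]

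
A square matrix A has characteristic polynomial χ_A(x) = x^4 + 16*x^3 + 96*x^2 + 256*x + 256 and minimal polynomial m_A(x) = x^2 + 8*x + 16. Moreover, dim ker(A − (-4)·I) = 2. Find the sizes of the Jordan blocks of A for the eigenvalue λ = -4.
Block sizes for λ = -4: [2, 2]

Step 1 — from the characteristic polynomial, algebraic multiplicity of λ = -4 is 4. From dim ker(A − (-4)·I) = 2, there are exactly 2 Jordan blocks for λ = -4.
Step 2 — from the minimal polynomial, the factor (x + 4)^2 tells us the largest block for λ = -4 has size 2.
Step 3 — with total size 4, 2 blocks, and largest block 2, the block sizes (in nonincreasing order) are [2, 2].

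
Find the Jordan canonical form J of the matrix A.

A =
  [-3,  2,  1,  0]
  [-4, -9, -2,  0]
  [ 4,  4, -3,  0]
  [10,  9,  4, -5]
J_2(-5) ⊕ J_2(-5)

The characteristic polynomial is
  det(x·I − A) = x^4 + 20*x^3 + 150*x^2 + 500*x + 625 = (x + 5)^4

Eigenvalues and multiplicities (the geometric multiplicity of λ is n − rank(A − λI), which equals the number of Jordan blocks for λ):
  λ = -5: algebraic multiplicity = 4, geometric multiplicity = 2

Determining the block sizes for each eigenvalue:
  λ = -5: with am = 4 and gm = 2, the partition is not yet determined (e.g. several partitions of 4 into 2 parts exist). Let N = A − (-5)·I. Computing rank(N^1) = 2, rank(N^2) = 0; the number of blocks of size ≥ j is rank(N^{j−1}) − rank(N^j), giving [2, 2]. So we have 2 block(s) of size 2 → block sizes [2, 2]

Assembling the blocks gives a Jordan form
J =
  [-5,  1,  0,  0]
  [ 0, -5,  0,  0]
  [ 0,  0, -5,  1]
  [ 0,  0,  0, -5]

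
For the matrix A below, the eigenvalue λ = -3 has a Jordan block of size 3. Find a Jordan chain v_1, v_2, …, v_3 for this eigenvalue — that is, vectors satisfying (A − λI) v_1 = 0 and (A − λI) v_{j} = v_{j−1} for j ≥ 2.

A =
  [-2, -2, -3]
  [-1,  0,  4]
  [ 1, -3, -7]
A Jordan chain for λ = -3 of length 3:
v_1 = (1, -1, 1)ᵀ
v_2 = (-2, 3, -3)ᵀ
v_3 = (0, 1, 0)ᵀ

Let N = A − (-3)·I. We want v_3 with N^3 v_3 = 0 but N^2 v_3 ≠ 0; then v_{j-1} := N · v_j for j = 3, …, 2.

Pick v_3 = (0, 1, 0)ᵀ.
Then v_2 = N · v_3 = (-2, 3, -3)ᵀ.
Then v_1 = N · v_2 = (1, -1, 1)ᵀ.

Sanity check: (A − (-3)·I) v_1 = (0, 0, 0)ᵀ = 0. ✓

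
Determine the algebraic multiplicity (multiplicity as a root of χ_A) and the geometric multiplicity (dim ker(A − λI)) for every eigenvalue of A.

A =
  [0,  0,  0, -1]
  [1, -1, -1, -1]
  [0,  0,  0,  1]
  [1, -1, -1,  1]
λ = 0: alg = 4, geom = 2

Step 1 — factor the characteristic polynomial to read off the algebraic multiplicities:
  χ_A(x) = x^4

Step 2 — compute geometric multiplicities via the rank-nullity identity g(λ) = n − rank(A − λI):
  rank(A − (0)·I) = 2, so dim ker(A − (0)·I) = n − 2 = 2

Summary:
  λ = 0: algebraic multiplicity = 4, geometric multiplicity = 2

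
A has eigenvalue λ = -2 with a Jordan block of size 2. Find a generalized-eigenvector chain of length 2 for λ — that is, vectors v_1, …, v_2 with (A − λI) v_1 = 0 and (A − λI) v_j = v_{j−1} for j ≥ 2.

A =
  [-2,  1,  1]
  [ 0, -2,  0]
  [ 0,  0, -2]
A Jordan chain for λ = -2 of length 2:
v_1 = (1, 0, 0)ᵀ
v_2 = (0, 1, 0)ᵀ

Let N = A − (-2)·I. We want v_2 with N^2 v_2 = 0 but N^1 v_2 ≠ 0; then v_{j-1} := N · v_j for j = 2, …, 2.

Pick v_2 = (0, 1, 0)ᵀ.
Then v_1 = N · v_2 = (1, 0, 0)ᵀ.

Sanity check: (A − (-2)·I) v_1 = (0, 0, 0)ᵀ = 0. ✓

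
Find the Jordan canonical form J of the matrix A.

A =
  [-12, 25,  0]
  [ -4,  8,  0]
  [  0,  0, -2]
J_2(-2) ⊕ J_1(-2)

The characteristic polynomial is
  det(x·I − A) = x^3 + 6*x^2 + 12*x + 8 = (x + 2)^3

Eigenvalues and multiplicities (the geometric multiplicity of λ is n − rank(A − λI), which equals the number of Jordan blocks for λ):
  λ = -2: algebraic multiplicity = 3, geometric multiplicity = 2

Determining the block sizes for each eigenvalue:
  λ = -2: 2 blocks summing to 3 forces exactly one block of size 2 and the rest size 1 → block sizes [2, 1]

Assembling the blocks gives a Jordan form
J =
  [-2,  1,  0]
  [ 0, -2,  0]
  [ 0,  0, -2]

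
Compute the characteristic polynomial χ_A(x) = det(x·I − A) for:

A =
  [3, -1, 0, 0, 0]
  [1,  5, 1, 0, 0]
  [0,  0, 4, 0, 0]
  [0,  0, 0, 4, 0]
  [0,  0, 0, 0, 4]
x^5 - 20*x^4 + 160*x^3 - 640*x^2 + 1280*x - 1024

Expanding det(x·I − A) (e.g. by cofactor expansion or by noting that A is similar to its Jordan form J, which has the same characteristic polynomial as A) gives
  χ_A(x) = x^5 - 20*x^4 + 160*x^3 - 640*x^2 + 1280*x - 1024
which factors as (x - 4)^5. The eigenvalues (with algebraic multiplicities) are λ = 4 with multiplicity 5.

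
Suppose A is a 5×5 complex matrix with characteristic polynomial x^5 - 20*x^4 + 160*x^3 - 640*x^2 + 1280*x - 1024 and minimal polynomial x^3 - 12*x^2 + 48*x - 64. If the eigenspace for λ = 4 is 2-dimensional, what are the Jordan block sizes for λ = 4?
Block sizes for λ = 4: [3, 2]

Step 1 — from the characteristic polynomial, algebraic multiplicity of λ = 4 is 5. From dim ker(A − (4)·I) = 2, there are exactly 2 Jordan blocks for λ = 4.
Step 2 — from the minimal polynomial, the factor (x − 4)^3 tells us the largest block for λ = 4 has size 3.
Step 3 — with total size 5, 2 blocks, and largest block 3, the block sizes (in nonincreasing order) are [3, 2].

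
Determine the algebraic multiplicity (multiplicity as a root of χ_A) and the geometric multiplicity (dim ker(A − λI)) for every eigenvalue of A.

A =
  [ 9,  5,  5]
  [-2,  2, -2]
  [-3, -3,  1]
λ = 4: alg = 3, geom = 2

Step 1 — factor the characteristic polynomial to read off the algebraic multiplicities:
  χ_A(x) = (x - 4)^3

Step 2 — compute geometric multiplicities via the rank-nullity identity g(λ) = n − rank(A − λI):
  rank(A − (4)·I) = 1, so dim ker(A − (4)·I) = n − 1 = 2

Summary:
  λ = 4: algebraic multiplicity = 3, geometric multiplicity = 2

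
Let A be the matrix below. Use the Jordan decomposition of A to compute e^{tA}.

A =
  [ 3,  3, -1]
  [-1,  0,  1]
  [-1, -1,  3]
e^{tA} =
  [-t^2*exp(2*t)/2 + t*exp(2*t) + exp(2*t), -t^2*exp(2*t) + 3*t*exp(2*t), t^2*exp(2*t)/2 - t*exp(2*t)]
  [-t*exp(2*t), -2*t*exp(2*t) + exp(2*t), t*exp(2*t)]
  [-t^2*exp(2*t)/2 - t*exp(2*t), -t^2*exp(2*t) - t*exp(2*t), t^2*exp(2*t)/2 + t*exp(2*t) + exp(2*t)]

Strategy: write A = P · J · P⁻¹ where J is a Jordan canonical form, so e^{tA} = P · e^{tJ} · P⁻¹, and e^{tJ} can be computed block-by-block.

A has Jordan form
J =
  [2, 1, 0]
  [0, 2, 1]
  [0, 0, 2]
(up to reordering of blocks).

Per-block formulas:
  For a 3×3 Jordan block J_3(2): exp(t · J_3(2)) = e^(2t)·(I + t·N + (t^2/2)·N^2), where N is the 3×3 nilpotent shift.

After assembling e^{tJ} and conjugating by P, we get:

e^{tA} =
  [-t^2*exp(2*t)/2 + t*exp(2*t) + exp(2*t), -t^2*exp(2*t) + 3*t*exp(2*t), t^2*exp(2*t)/2 - t*exp(2*t)]
  [-t*exp(2*t), -2*t*exp(2*t) + exp(2*t), t*exp(2*t)]
  [-t^2*exp(2*t)/2 - t*exp(2*t), -t^2*exp(2*t) - t*exp(2*t), t^2*exp(2*t)/2 + t*exp(2*t) + exp(2*t)]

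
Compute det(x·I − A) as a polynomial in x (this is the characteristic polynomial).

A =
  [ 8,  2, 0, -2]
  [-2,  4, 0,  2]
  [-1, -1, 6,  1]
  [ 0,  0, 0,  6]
x^4 - 24*x^3 + 216*x^2 - 864*x + 1296

Expanding det(x·I − A) (e.g. by cofactor expansion or by noting that A is similar to its Jordan form J, which has the same characteristic polynomial as A) gives
  χ_A(x) = x^4 - 24*x^3 + 216*x^2 - 864*x + 1296
which factors as (x - 6)^4. The eigenvalues (with algebraic multiplicities) are λ = 6 with multiplicity 4.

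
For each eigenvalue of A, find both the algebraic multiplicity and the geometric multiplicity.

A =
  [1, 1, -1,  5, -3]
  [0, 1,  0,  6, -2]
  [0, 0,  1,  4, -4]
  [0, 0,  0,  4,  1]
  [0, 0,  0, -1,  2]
λ = 1: alg = 3, geom = 2; λ = 3: alg = 2, geom = 1

Step 1 — factor the characteristic polynomial to read off the algebraic multiplicities:
  χ_A(x) = (x - 3)^2*(x - 1)^3

Step 2 — compute geometric multiplicities via the rank-nullity identity g(λ) = n − rank(A − λI):
  rank(A − (1)·I) = 3, so dim ker(A − (1)·I) = n − 3 = 2
  rank(A − (3)·I) = 4, so dim ker(A − (3)·I) = n − 4 = 1

Summary:
  λ = 1: algebraic multiplicity = 3, geometric multiplicity = 2
  λ = 3: algebraic multiplicity = 2, geometric multiplicity = 1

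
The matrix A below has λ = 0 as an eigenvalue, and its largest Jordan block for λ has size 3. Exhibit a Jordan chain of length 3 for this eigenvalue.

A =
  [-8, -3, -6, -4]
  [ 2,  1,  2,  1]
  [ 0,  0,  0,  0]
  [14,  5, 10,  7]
A Jordan chain for λ = 0 of length 3:
v_1 = (2, 0, 0, -4)ᵀ
v_2 = (-8, 2, 0, 14)ᵀ
v_3 = (1, 0, 0, 0)ᵀ

Let N = A − (0)·I. We want v_3 with N^3 v_3 = 0 but N^2 v_3 ≠ 0; then v_{j-1} := N · v_j for j = 3, …, 2.

Pick v_3 = (1, 0, 0, 0)ᵀ.
Then v_2 = N · v_3 = (-8, 2, 0, 14)ᵀ.
Then v_1 = N · v_2 = (2, 0, 0, -4)ᵀ.

Sanity check: (A − (0)·I) v_1 = (0, 0, 0, 0)ᵀ = 0. ✓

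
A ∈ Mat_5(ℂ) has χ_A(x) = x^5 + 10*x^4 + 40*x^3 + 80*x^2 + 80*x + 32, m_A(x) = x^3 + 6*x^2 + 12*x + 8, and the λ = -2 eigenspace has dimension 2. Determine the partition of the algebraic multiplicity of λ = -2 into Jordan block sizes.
Block sizes for λ = -2: [3, 2]

Step 1 — from the characteristic polynomial, algebraic multiplicity of λ = -2 is 5. From dim ker(A − (-2)·I) = 2, there are exactly 2 Jordan blocks for λ = -2.
Step 2 — from the minimal polynomial, the factor (x + 2)^3 tells us the largest block for λ = -2 has size 3.
Step 3 — with total size 5, 2 blocks, and largest block 3, the block sizes (in nonincreasing order) are [3, 2].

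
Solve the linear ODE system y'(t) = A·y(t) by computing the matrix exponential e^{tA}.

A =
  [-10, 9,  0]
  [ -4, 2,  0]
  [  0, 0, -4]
e^{tA} =
  [-6*t*exp(-4*t) + exp(-4*t), 9*t*exp(-4*t), 0]
  [-4*t*exp(-4*t), 6*t*exp(-4*t) + exp(-4*t), 0]
  [0, 0, exp(-4*t)]

Strategy: write A = P · J · P⁻¹ where J is a Jordan canonical form, so e^{tA} = P · e^{tJ} · P⁻¹, and e^{tJ} can be computed block-by-block.

A has Jordan form
J =
  [-4,  1,  0]
  [ 0, -4,  0]
  [ 0,  0, -4]
(up to reordering of blocks).

Per-block formulas:
  For a 1×1 block at λ = -4: exp(t · [-4]) = [e^(-4t)].
  For a 2×2 Jordan block J_2(-4): exp(t · J_2(-4)) = e^(-4t)·(I + t·N), where N is the 2×2 nilpotent shift.

After assembling e^{tJ} and conjugating by P, we get:

e^{tA} =
  [-6*t*exp(-4*t) + exp(-4*t), 9*t*exp(-4*t), 0]
  [-4*t*exp(-4*t), 6*t*exp(-4*t) + exp(-4*t), 0]
  [0, 0, exp(-4*t)]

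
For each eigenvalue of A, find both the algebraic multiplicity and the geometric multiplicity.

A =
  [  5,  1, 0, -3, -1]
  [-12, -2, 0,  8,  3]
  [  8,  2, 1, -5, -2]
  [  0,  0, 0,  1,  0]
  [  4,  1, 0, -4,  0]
λ = 1: alg = 5, geom = 3

Step 1 — factor the characteristic polynomial to read off the algebraic multiplicities:
  χ_A(x) = (x - 1)^5

Step 2 — compute geometric multiplicities via the rank-nullity identity g(λ) = n − rank(A − λI):
  rank(A − (1)·I) = 2, so dim ker(A − (1)·I) = n − 2 = 3

Summary:
  λ = 1: algebraic multiplicity = 5, geometric multiplicity = 3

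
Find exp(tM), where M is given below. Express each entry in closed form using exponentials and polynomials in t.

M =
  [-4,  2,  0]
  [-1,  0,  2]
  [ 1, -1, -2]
e^{tM} =
  [t^2*exp(-2*t) - 2*t*exp(-2*t) + exp(-2*t), 2*t*exp(-2*t), 2*t^2*exp(-2*t)]
  [t^2*exp(-2*t) - t*exp(-2*t), 2*t*exp(-2*t) + exp(-2*t), 2*t^2*exp(-2*t) + 2*t*exp(-2*t)]
  [-t^2*exp(-2*t)/2 + t*exp(-2*t), -t*exp(-2*t), -t^2*exp(-2*t) + exp(-2*t)]

Strategy: write M = P · J · P⁻¹ where J is a Jordan canonical form, so e^{tM} = P · e^{tJ} · P⁻¹, and e^{tJ} can be computed block-by-block.

M has Jordan form
J =
  [-2,  1,  0]
  [ 0, -2,  1]
  [ 0,  0, -2]
(up to reordering of blocks).

Per-block formulas:
  For a 3×3 Jordan block J_3(-2): exp(t · J_3(-2)) = e^(-2t)·(I + t·N + (t^2/2)·N^2), where N is the 3×3 nilpotent shift.

After assembling e^{tJ} and conjugating by P, we get:

e^{tM} =
  [t^2*exp(-2*t) - 2*t*exp(-2*t) + exp(-2*t), 2*t*exp(-2*t), 2*t^2*exp(-2*t)]
  [t^2*exp(-2*t) - t*exp(-2*t), 2*t*exp(-2*t) + exp(-2*t), 2*t^2*exp(-2*t) + 2*t*exp(-2*t)]
  [-t^2*exp(-2*t)/2 + t*exp(-2*t), -t*exp(-2*t), -t^2*exp(-2*t) + exp(-2*t)]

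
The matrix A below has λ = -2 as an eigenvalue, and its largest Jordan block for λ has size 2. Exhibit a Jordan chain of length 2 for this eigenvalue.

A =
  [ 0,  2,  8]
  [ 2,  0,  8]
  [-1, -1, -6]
A Jordan chain for λ = -2 of length 2:
v_1 = (2, 2, -1)ᵀ
v_2 = (1, 0, 0)ᵀ

Let N = A − (-2)·I. We want v_2 with N^2 v_2 = 0 but N^1 v_2 ≠ 0; then v_{j-1} := N · v_j for j = 2, …, 2.

Pick v_2 = (1, 0, 0)ᵀ.
Then v_1 = N · v_2 = (2, 2, -1)ᵀ.

Sanity check: (A − (-2)·I) v_1 = (0, 0, 0)ᵀ = 0. ✓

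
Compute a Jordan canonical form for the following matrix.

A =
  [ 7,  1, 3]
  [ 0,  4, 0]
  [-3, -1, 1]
J_2(4) ⊕ J_1(4)

The characteristic polynomial is
  det(x·I − A) = x^3 - 12*x^2 + 48*x - 64 = (x - 4)^3

Eigenvalues and multiplicities (the geometric multiplicity of λ is n − rank(A − λI), which equals the number of Jordan blocks for λ):
  λ = 4: algebraic multiplicity = 3, geometric multiplicity = 2

Determining the block sizes for each eigenvalue:
  λ = 4: 2 blocks summing to 3 forces exactly one block of size 2 and the rest size 1 → block sizes [2, 1]

Assembling the blocks gives a Jordan form
J =
  [4, 1, 0]
  [0, 4, 0]
  [0, 0, 4]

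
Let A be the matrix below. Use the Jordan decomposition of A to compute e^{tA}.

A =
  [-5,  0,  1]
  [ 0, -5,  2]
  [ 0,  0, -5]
e^{tA} =
  [exp(-5*t), 0, t*exp(-5*t)]
  [0, exp(-5*t), 2*t*exp(-5*t)]
  [0, 0, exp(-5*t)]

Strategy: write A = P · J · P⁻¹ where J is a Jordan canonical form, so e^{tA} = P · e^{tJ} · P⁻¹, and e^{tJ} can be computed block-by-block.

A has Jordan form
J =
  [-5,  1,  0]
  [ 0, -5,  0]
  [ 0,  0, -5]
(up to reordering of blocks).

Per-block formulas:
  For a 2×2 Jordan block J_2(-5): exp(t · J_2(-5)) = e^(-5t)·(I + t·N), where N is the 2×2 nilpotent shift.
  For a 1×1 block at λ = -5: exp(t · [-5]) = [e^(-5t)].

After assembling e^{tJ} and conjugating by P, we get:

e^{tA} =
  [exp(-5*t), 0, t*exp(-5*t)]
  [0, exp(-5*t), 2*t*exp(-5*t)]
  [0, 0, exp(-5*t)]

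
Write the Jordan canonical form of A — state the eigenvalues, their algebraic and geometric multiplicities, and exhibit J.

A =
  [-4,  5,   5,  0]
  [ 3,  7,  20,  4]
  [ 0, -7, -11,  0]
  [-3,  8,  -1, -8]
J_3(-4) ⊕ J_1(-4)

The characteristic polynomial is
  det(x·I − A) = x^4 + 16*x^3 + 96*x^2 + 256*x + 256 = (x + 4)^4

Eigenvalues and multiplicities (the geometric multiplicity of λ is n − rank(A − λI), which equals the number of Jordan blocks for λ):
  λ = -4: algebraic multiplicity = 4, geometric multiplicity = 2

Determining the block sizes for each eigenvalue:
  λ = -4: with am = 4 and gm = 2, the partition is not yet determined (e.g. several partitions of 4 into 2 parts exist). Let N = A − (-4)·I. Computing rank(N^1) = 2, rank(N^2) = 1, rank(N^3) = 0; the number of blocks of size ≥ j is rank(N^{j−1}) − rank(N^j), giving [2, 1, 1]. So we have 1 block(s) of size 3, 1 block(s) of size 1 → block sizes [3, 1]

Assembling the blocks gives a Jordan form
J =
  [-4,  1,  0,  0]
  [ 0, -4,  1,  0]
  [ 0,  0, -4,  0]
  [ 0,  0,  0, -4]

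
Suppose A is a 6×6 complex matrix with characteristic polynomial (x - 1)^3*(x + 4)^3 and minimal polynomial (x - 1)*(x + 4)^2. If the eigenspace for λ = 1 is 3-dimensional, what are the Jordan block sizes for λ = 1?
Block sizes for λ = 1: [1, 1, 1]

Step 1 — from the characteristic polynomial, algebraic multiplicity of λ = 1 is 3. From dim ker(A − (1)·I) = 3, there are exactly 3 Jordan blocks for λ = 1.
Step 2 — from the minimal polynomial, the factor (x − 1) tells us the largest block for λ = 1 has size 1.
Step 3 — with total size 3, 3 blocks, and largest block 1, the block sizes (in nonincreasing order) are [1, 1, 1].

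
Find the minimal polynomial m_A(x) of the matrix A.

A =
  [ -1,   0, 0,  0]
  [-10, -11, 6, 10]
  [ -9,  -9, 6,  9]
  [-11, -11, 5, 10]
x^3 - 5*x^2 + 3*x + 9

The characteristic polynomial is χ_A(x) = (x - 3)^2*(x + 1)^2, so the eigenvalues are known. The minimal polynomial is
  m_A(x) = Π_λ (x − λ)^{k_λ}
where k_λ is the size of the *largest* Jordan block for λ (equivalently, the smallest k with (A − λI)^k v = 0 for every generalised eigenvector v of λ).

  λ = -1: largest Jordan block has size 1, contributing (x + 1)
  λ = 3: largest Jordan block has size 2, contributing (x − 3)^2

So m_A(x) = (x - 3)^2*(x + 1) = x^3 - 5*x^2 + 3*x + 9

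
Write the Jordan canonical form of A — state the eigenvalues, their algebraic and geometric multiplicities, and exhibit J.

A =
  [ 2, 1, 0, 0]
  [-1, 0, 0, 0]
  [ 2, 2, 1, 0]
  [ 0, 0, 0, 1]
J_2(1) ⊕ J_1(1) ⊕ J_1(1)

The characteristic polynomial is
  det(x·I − A) = x^4 - 4*x^3 + 6*x^2 - 4*x + 1 = (x - 1)^4

Eigenvalues and multiplicities (the geometric multiplicity of λ is n − rank(A − λI), which equals the number of Jordan blocks for λ):
  λ = 1: algebraic multiplicity = 4, geometric multiplicity = 3

Determining the block sizes for each eigenvalue:
  λ = 1: 3 blocks summing to 4 forces exactly one block of size 2 and the rest size 1 → block sizes [2, 1, 1]

Assembling the blocks gives a Jordan form
J =
  [1, 1, 0, 0]
  [0, 1, 0, 0]
  [0, 0, 1, 0]
  [0, 0, 0, 1]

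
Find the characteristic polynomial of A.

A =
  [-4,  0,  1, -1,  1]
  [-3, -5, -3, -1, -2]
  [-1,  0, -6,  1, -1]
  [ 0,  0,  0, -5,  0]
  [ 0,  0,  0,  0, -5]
x^5 + 25*x^4 + 250*x^3 + 1250*x^2 + 3125*x + 3125

Expanding det(x·I − A) (e.g. by cofactor expansion or by noting that A is similar to its Jordan form J, which has the same characteristic polynomial as A) gives
  χ_A(x) = x^5 + 25*x^4 + 250*x^3 + 1250*x^2 + 3125*x + 3125
which factors as (x + 5)^5. The eigenvalues (with algebraic multiplicities) are λ = -5 with multiplicity 5.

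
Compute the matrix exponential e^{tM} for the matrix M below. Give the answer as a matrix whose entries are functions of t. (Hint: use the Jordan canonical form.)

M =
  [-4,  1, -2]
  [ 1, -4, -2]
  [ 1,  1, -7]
e^{tM} =
  [t*exp(-5*t) + exp(-5*t), t*exp(-5*t), -2*t*exp(-5*t)]
  [t*exp(-5*t), t*exp(-5*t) + exp(-5*t), -2*t*exp(-5*t)]
  [t*exp(-5*t), t*exp(-5*t), -2*t*exp(-5*t) + exp(-5*t)]

Strategy: write M = P · J · P⁻¹ where J is a Jordan canonical form, so e^{tM} = P · e^{tJ} · P⁻¹, and e^{tJ} can be computed block-by-block.

M has Jordan form
J =
  [-5,  1,  0]
  [ 0, -5,  0]
  [ 0,  0, -5]
(up to reordering of blocks).

Per-block formulas:
  For a 2×2 Jordan block J_2(-5): exp(t · J_2(-5)) = e^(-5t)·(I + t·N), where N is the 2×2 nilpotent shift.
  For a 1×1 block at λ = -5: exp(t · [-5]) = [e^(-5t)].

After assembling e^{tJ} and conjugating by P, we get:

e^{tM} =
  [t*exp(-5*t) + exp(-5*t), t*exp(-5*t), -2*t*exp(-5*t)]
  [t*exp(-5*t), t*exp(-5*t) + exp(-5*t), -2*t*exp(-5*t)]
  [t*exp(-5*t), t*exp(-5*t), -2*t*exp(-5*t) + exp(-5*t)]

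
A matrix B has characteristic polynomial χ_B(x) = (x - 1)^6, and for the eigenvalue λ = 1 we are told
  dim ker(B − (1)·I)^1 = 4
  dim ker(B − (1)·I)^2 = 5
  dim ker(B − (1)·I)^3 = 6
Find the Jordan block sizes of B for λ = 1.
Block sizes for λ = 1: [3, 1, 1, 1]

From the dimensions of kernels of powers, the number of Jordan blocks of size at least j is d_j − d_{j−1} where d_j = dim ker(N^j) (with d_0 = 0). Computing the differences gives [4, 1, 1].
The number of blocks of size exactly k is (#blocks of size ≥ k) − (#blocks of size ≥ k + 1), so the partition is: 3 block(s) of size 1, 1 block(s) of size 3.
In nonincreasing order the block sizes are [3, 1, 1, 1].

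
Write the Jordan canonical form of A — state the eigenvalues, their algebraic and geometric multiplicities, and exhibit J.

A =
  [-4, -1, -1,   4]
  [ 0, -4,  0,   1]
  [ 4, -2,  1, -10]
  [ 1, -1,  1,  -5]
J_3(-3) ⊕ J_1(-3)

The characteristic polynomial is
  det(x·I − A) = x^4 + 12*x^3 + 54*x^2 + 108*x + 81 = (x + 3)^4

Eigenvalues and multiplicities (the geometric multiplicity of λ is n − rank(A − λI), which equals the number of Jordan blocks for λ):
  λ = -3: algebraic multiplicity = 4, geometric multiplicity = 2

Determining the block sizes for each eigenvalue:
  λ = -3: with am = 4 and gm = 2, the partition is not yet determined (e.g. several partitions of 4 into 2 parts exist). Let N = A − (-3)·I. Computing rank(N^1) = 2, rank(N^2) = 1, rank(N^3) = 0; the number of blocks of size ≥ j is rank(N^{j−1}) − rank(N^j), giving [2, 1, 1]. So we have 1 block(s) of size 3, 1 block(s) of size 1 → block sizes [3, 1]

Assembling the blocks gives a Jordan form
J =
  [-3,  1,  0,  0]
  [ 0, -3,  1,  0]
  [ 0,  0, -3,  0]
  [ 0,  0,  0, -3]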